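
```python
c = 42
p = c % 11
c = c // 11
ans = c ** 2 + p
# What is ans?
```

Trace (tracking ans):
c = 42  # -> c = 42
p = c % 11  # -> p = 9
c = c // 11  # -> c = 3
ans = c ** 2 + p  # -> ans = 18

Answer: 18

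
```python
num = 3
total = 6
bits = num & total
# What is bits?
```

Trace (tracking bits):
num = 3  # -> num = 3
total = 6  # -> total = 6
bits = num & total  # -> bits = 2

Answer: 2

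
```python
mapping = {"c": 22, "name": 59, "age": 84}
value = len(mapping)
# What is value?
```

Trace (tracking value):
mapping = {'c': 22, 'name': 59, 'age': 84}  # -> mapping = {'c': 22, 'name': 59, 'age': 84}
value = len(mapping)  # -> value = 3

Answer: 3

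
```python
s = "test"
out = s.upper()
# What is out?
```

Trace (tracking out):
s = 'test'  # -> s = 'test'
out = s.upper()  # -> out = 'TEST'

Answer: 'TEST'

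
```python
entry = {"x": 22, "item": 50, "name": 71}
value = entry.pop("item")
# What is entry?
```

Answer: {'x': 22, 'name': 71}

Derivation:
Trace (tracking entry):
entry = {'x': 22, 'item': 50, 'name': 71}  # -> entry = {'x': 22, 'item': 50, 'name': 71}
value = entry.pop('item')  # -> value = 50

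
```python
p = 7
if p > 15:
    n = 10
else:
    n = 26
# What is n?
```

Answer: 26

Derivation:
Trace (tracking n):
p = 7  # -> p = 7
if p > 15:  # condition is False
else:
    n = 26  # -> n = 26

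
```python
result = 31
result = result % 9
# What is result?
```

Answer: 4

Derivation:
Trace (tracking result):
result = 31  # -> result = 31
result = result % 9  # -> result = 4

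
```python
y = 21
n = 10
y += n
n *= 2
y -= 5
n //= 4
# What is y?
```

Trace (tracking y):
y = 21  # -> y = 21
n = 10  # -> n = 10
y += n  # -> y = 31
n *= 2  # -> n = 20
y -= 5  # -> y = 26
n //= 4  # -> n = 5

Answer: 26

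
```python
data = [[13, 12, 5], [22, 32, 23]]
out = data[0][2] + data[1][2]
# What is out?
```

Answer: 28

Derivation:
Trace (tracking out):
data = [[13, 12, 5], [22, 32, 23]]  # -> data = [[13, 12, 5], [22, 32, 23]]
out = data[0][2] + data[1][2]  # -> out = 28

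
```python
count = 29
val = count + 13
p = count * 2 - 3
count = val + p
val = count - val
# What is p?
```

Trace (tracking p):
count = 29  # -> count = 29
val = count + 13  # -> val = 42
p = count * 2 - 3  # -> p = 55
count = val + p  # -> count = 97
val = count - val  # -> val = 55

Answer: 55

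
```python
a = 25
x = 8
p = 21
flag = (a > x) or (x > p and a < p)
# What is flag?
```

Trace (tracking flag):
a = 25  # -> a = 25
x = 8  # -> x = 8
p = 21  # -> p = 21
flag = a > x or (x > p and a < p)  # -> flag = True

Answer: True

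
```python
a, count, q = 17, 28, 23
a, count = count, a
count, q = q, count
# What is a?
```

Trace (tracking a):
a, count, q = (17, 28, 23)  # -> a = 17, count = 28, q = 23
a, count = (count, a)  # -> a = 28, count = 17
count, q = (q, count)  # -> count = 23, q = 17

Answer: 28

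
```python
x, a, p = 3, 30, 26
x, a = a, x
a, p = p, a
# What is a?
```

Trace (tracking a):
x, a, p = (3, 30, 26)  # -> x = 3, a = 30, p = 26
x, a = (a, x)  # -> x = 30, a = 3
a, p = (p, a)  # -> a = 26, p = 3

Answer: 26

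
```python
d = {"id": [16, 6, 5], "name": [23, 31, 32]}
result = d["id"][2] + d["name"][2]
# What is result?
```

Answer: 37

Derivation:
Trace (tracking result):
d = {'id': [16, 6, 5], 'name': [23, 31, 32]}  # -> d = {'id': [16, 6, 5], 'name': [23, 31, 32]}
result = d['id'][2] + d['name'][2]  # -> result = 37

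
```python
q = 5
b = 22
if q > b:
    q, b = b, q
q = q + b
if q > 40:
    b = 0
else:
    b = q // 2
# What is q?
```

Trace (tracking q):
q = 5  # -> q = 5
b = 22  # -> b = 22
if q > b:  # condition is False
q = q + b  # -> q = 27
if q > 40:  # condition is False
else:
    b = q // 2  # -> b = 13

Answer: 27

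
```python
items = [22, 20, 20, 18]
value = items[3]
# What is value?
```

Trace (tracking value):
items = [22, 20, 20, 18]  # -> items = [22, 20, 20, 18]
value = items[3]  # -> value = 18

Answer: 18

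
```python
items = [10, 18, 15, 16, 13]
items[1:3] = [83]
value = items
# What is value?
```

Trace (tracking value):
items = [10, 18, 15, 16, 13]  # -> items = [10, 18, 15, 16, 13]
items[1:3] = [83]  # -> items = [10, 83, 16, 13]
value = items  # -> value = [10, 83, 16, 13]

Answer: [10, 83, 16, 13]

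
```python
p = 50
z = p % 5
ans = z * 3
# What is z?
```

Trace (tracking z):
p = 50  # -> p = 50
z = p % 5  # -> z = 0
ans = z * 3  # -> ans = 0

Answer: 0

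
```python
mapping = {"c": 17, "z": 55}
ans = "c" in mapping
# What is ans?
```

Trace (tracking ans):
mapping = {'c': 17, 'z': 55}  # -> mapping = {'c': 17, 'z': 55}
ans = 'c' in mapping  # -> ans = True

Answer: True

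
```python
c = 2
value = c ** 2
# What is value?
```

Trace (tracking value):
c = 2  # -> c = 2
value = c ** 2  # -> value = 4

Answer: 4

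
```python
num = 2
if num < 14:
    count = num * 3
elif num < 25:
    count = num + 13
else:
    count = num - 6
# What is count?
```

Answer: 6

Derivation:
Trace (tracking count):
num = 2  # -> num = 2
if num < 14:  # condition is True
    count = num * 3  # -> count = 6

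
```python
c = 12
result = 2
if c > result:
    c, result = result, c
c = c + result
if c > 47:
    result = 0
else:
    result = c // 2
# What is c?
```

Trace (tracking c):
c = 12  # -> c = 12
result = 2  # -> result = 2
if c > result:  # condition is True
    c, result = (result, c)  # -> c = 2, result = 12
c = c + result  # -> c = 14
if c > 47:  # condition is False
else:
    result = c // 2  # -> result = 7

Answer: 14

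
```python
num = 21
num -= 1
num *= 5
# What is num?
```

Trace (tracking num):
num = 21  # -> num = 21
num -= 1  # -> num = 20
num *= 5  # -> num = 100

Answer: 100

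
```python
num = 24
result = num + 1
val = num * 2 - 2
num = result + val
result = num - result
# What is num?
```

Answer: 71

Derivation:
Trace (tracking num):
num = 24  # -> num = 24
result = num + 1  # -> result = 25
val = num * 2 - 2  # -> val = 46
num = result + val  # -> num = 71
result = num - result  # -> result = 46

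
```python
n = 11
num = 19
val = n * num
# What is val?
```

Trace (tracking val):
n = 11  # -> n = 11
num = 19  # -> num = 19
val = n * num  # -> val = 209

Answer: 209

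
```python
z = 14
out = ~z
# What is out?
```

Answer: -15

Derivation:
Trace (tracking out):
z = 14  # -> z = 14
out = ~z  # -> out = -15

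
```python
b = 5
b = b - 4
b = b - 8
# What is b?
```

Answer: -7

Derivation:
Trace (tracking b):
b = 5  # -> b = 5
b = b - 4  # -> b = 1
b = b - 8  # -> b = -7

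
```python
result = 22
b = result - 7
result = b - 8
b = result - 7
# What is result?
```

Trace (tracking result):
result = 22  # -> result = 22
b = result - 7  # -> b = 15
result = b - 8  # -> result = 7
b = result - 7  # -> b = 0

Answer: 7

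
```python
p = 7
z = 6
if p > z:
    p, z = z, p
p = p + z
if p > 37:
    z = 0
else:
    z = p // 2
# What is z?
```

Trace (tracking z):
p = 7  # -> p = 7
z = 6  # -> z = 6
if p > z:  # condition is True
    p, z = (z, p)  # -> p = 6, z = 7
p = p + z  # -> p = 13
if p > 37:  # condition is False
else:
    z = p // 2  # -> z = 6

Answer: 6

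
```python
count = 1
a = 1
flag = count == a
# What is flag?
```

Answer: True

Derivation:
Trace (tracking flag):
count = 1  # -> count = 1
a = 1  # -> a = 1
flag = count == a  # -> flag = True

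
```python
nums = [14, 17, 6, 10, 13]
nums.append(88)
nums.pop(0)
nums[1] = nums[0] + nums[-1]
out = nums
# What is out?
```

Trace (tracking out):
nums = [14, 17, 6, 10, 13]  # -> nums = [14, 17, 6, 10, 13]
nums.append(88)  # -> nums = [14, 17, 6, 10, 13, 88]
nums.pop(0)  # -> nums = [17, 6, 10, 13, 88]
nums[1] = nums[0] + nums[-1]  # -> nums = [17, 105, 10, 13, 88]
out = nums  # -> out = [17, 105, 10, 13, 88]

Answer: [17, 105, 10, 13, 88]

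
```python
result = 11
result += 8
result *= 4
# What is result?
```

Trace (tracking result):
result = 11  # -> result = 11
result += 8  # -> result = 19
result *= 4  # -> result = 76

Answer: 76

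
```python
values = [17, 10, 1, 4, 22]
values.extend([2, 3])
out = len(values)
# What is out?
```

Answer: 7

Derivation:
Trace (tracking out):
values = [17, 10, 1, 4, 22]  # -> values = [17, 10, 1, 4, 22]
values.extend([2, 3])  # -> values = [17, 10, 1, 4, 22, 2, 3]
out = len(values)  # -> out = 7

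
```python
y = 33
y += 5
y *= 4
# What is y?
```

Trace (tracking y):
y = 33  # -> y = 33
y += 5  # -> y = 38
y *= 4  # -> y = 152

Answer: 152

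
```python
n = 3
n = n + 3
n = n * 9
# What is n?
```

Answer: 54

Derivation:
Trace (tracking n):
n = 3  # -> n = 3
n = n + 3  # -> n = 6
n = n * 9  # -> n = 54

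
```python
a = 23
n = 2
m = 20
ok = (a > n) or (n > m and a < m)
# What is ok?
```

Trace (tracking ok):
a = 23  # -> a = 23
n = 2  # -> n = 2
m = 20  # -> m = 20
ok = a > n or (n > m and a < m)  # -> ok = True

Answer: True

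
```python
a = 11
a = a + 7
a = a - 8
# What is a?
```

Answer: 10

Derivation:
Trace (tracking a):
a = 11  # -> a = 11
a = a + 7  # -> a = 18
a = a - 8  # -> a = 10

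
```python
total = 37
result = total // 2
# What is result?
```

Trace (tracking result):
total = 37  # -> total = 37
result = total // 2  # -> result = 18

Answer: 18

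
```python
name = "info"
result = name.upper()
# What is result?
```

Answer: 'INFO'

Derivation:
Trace (tracking result):
name = 'info'  # -> name = 'info'
result = name.upper()  # -> result = 'INFO'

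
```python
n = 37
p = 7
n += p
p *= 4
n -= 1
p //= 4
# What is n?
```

Trace (tracking n):
n = 37  # -> n = 37
p = 7  # -> p = 7
n += p  # -> n = 44
p *= 4  # -> p = 28
n -= 1  # -> n = 43
p //= 4  # -> p = 7

Answer: 43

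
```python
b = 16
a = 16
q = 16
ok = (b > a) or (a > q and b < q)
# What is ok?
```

Trace (tracking ok):
b = 16  # -> b = 16
a = 16  # -> a = 16
q = 16  # -> q = 16
ok = b > a or (a > q and b < q)  # -> ok = False

Answer: False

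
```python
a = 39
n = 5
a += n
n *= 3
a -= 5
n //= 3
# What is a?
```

Answer: 39

Derivation:
Trace (tracking a):
a = 39  # -> a = 39
n = 5  # -> n = 5
a += n  # -> a = 44
n *= 3  # -> n = 15
a -= 5  # -> a = 39
n //= 3  # -> n = 5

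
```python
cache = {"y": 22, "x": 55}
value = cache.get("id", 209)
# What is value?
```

Trace (tracking value):
cache = {'y': 22, 'x': 55}  # -> cache = {'y': 22, 'x': 55}
value = cache.get('id', 209)  # -> value = 209

Answer: 209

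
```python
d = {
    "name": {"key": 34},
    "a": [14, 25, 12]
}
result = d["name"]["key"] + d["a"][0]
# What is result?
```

Answer: 48

Derivation:
Trace (tracking result):
d = {'name': {'key': 34}, 'a': [14, 25, 12]}  # -> d = {'name': {'key': 34}, 'a': [14, 25, 12]}
result = d['name']['key'] + d['a'][0]  # -> result = 48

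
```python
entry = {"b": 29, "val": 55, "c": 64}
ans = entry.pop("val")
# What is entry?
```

Trace (tracking entry):
entry = {'b': 29, 'val': 55, 'c': 64}  # -> entry = {'b': 29, 'val': 55, 'c': 64}
ans = entry.pop('val')  # -> ans = 55

Answer: {'b': 29, 'c': 64}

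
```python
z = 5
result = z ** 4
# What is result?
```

Answer: 625

Derivation:
Trace (tracking result):
z = 5  # -> z = 5
result = z ** 4  # -> result = 625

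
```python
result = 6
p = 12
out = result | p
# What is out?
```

Answer: 14

Derivation:
Trace (tracking out):
result = 6  # -> result = 6
p = 12  # -> p = 12
out = result | p  # -> out = 14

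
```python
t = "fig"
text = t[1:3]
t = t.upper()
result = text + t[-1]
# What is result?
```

Trace (tracking result):
t = 'fig'  # -> t = 'fig'
text = t[1:3]  # -> text = 'ig'
t = t.upper()  # -> t = 'FIG'
result = text + t[-1]  # -> result = 'igG'

Answer: 'igG'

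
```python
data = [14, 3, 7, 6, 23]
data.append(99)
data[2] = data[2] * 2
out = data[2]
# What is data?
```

Trace (tracking data):
data = [14, 3, 7, 6, 23]  # -> data = [14, 3, 7, 6, 23]
data.append(99)  # -> data = [14, 3, 7, 6, 23, 99]
data[2] = data[2] * 2  # -> data = [14, 3, 14, 6, 23, 99]
out = data[2]  # -> out = 14

Answer: [14, 3, 14, 6, 23, 99]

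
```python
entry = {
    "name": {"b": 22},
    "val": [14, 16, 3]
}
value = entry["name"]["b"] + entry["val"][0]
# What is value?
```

Answer: 36

Derivation:
Trace (tracking value):
entry = {'name': {'b': 22}, 'val': [14, 16, 3]}  # -> entry = {'name': {'b': 22}, 'val': [14, 16, 3]}
value = entry['name']['b'] + entry['val'][0]  # -> value = 36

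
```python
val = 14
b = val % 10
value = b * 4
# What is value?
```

Answer: 16

Derivation:
Trace (tracking value):
val = 14  # -> val = 14
b = val % 10  # -> b = 4
value = b * 4  # -> value = 16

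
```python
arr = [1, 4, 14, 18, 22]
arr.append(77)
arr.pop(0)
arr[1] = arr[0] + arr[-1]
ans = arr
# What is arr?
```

Trace (tracking arr):
arr = [1, 4, 14, 18, 22]  # -> arr = [1, 4, 14, 18, 22]
arr.append(77)  # -> arr = [1, 4, 14, 18, 22, 77]
arr.pop(0)  # -> arr = [4, 14, 18, 22, 77]
arr[1] = arr[0] + arr[-1]  # -> arr = [4, 81, 18, 22, 77]
ans = arr  # -> ans = [4, 81, 18, 22, 77]

Answer: [4, 81, 18, 22, 77]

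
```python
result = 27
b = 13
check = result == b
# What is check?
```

Answer: False

Derivation:
Trace (tracking check):
result = 27  # -> result = 27
b = 13  # -> b = 13
check = result == b  # -> check = False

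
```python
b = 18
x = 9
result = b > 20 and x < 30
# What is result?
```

Answer: False

Derivation:
Trace (tracking result):
b = 18  # -> b = 18
x = 9  # -> x = 9
result = b > 20 and x < 30  # -> result = False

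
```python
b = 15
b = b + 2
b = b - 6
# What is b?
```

Trace (tracking b):
b = 15  # -> b = 15
b = b + 2  # -> b = 17
b = b - 6  # -> b = 11

Answer: 11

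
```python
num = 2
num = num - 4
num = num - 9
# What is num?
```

Answer: -11

Derivation:
Trace (tracking num):
num = 2  # -> num = 2
num = num - 4  # -> num = -2
num = num - 9  # -> num = -11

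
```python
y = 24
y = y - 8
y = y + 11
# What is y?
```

Answer: 27

Derivation:
Trace (tracking y):
y = 24  # -> y = 24
y = y - 8  # -> y = 16
y = y + 11  # -> y = 27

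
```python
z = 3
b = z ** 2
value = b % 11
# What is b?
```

Answer: 9

Derivation:
Trace (tracking b):
z = 3  # -> z = 3
b = z ** 2  # -> b = 9
value = b % 11  # -> value = 9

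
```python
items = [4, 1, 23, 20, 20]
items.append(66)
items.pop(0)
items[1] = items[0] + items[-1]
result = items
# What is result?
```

Trace (tracking result):
items = [4, 1, 23, 20, 20]  # -> items = [4, 1, 23, 20, 20]
items.append(66)  # -> items = [4, 1, 23, 20, 20, 66]
items.pop(0)  # -> items = [1, 23, 20, 20, 66]
items[1] = items[0] + items[-1]  # -> items = [1, 67, 20, 20, 66]
result = items  # -> result = [1, 67, 20, 20, 66]

Answer: [1, 67, 20, 20, 66]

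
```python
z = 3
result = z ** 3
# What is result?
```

Trace (tracking result):
z = 3  # -> z = 3
result = z ** 3  # -> result = 27

Answer: 27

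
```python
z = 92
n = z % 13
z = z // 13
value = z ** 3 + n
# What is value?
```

Answer: 344

Derivation:
Trace (tracking value):
z = 92  # -> z = 92
n = z % 13  # -> n = 1
z = z // 13  # -> z = 7
value = z ** 3 + n  # -> value = 344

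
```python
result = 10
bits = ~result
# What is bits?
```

Answer: -11

Derivation:
Trace (tracking bits):
result = 10  # -> result = 10
bits = ~result  # -> bits = -11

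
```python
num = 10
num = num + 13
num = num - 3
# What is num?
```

Answer: 20

Derivation:
Trace (tracking num):
num = 10  # -> num = 10
num = num + 13  # -> num = 23
num = num - 3  # -> num = 20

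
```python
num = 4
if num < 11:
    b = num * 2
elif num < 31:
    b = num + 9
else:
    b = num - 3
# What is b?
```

Answer: 8

Derivation:
Trace (tracking b):
num = 4  # -> num = 4
if num < 11:  # condition is True
    b = num * 2  # -> b = 8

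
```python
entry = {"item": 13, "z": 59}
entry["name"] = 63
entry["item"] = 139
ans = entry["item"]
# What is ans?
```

Answer: 139

Derivation:
Trace (tracking ans):
entry = {'item': 13, 'z': 59}  # -> entry = {'item': 13, 'z': 59}
entry['name'] = 63  # -> entry = {'item': 13, 'z': 59, 'name': 63}
entry['item'] = 139  # -> entry = {'item': 139, 'z': 59, 'name': 63}
ans = entry['item']  # -> ans = 139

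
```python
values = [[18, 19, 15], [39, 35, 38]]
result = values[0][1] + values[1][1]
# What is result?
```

Answer: 54

Derivation:
Trace (tracking result):
values = [[18, 19, 15], [39, 35, 38]]  # -> values = [[18, 19, 15], [39, 35, 38]]
result = values[0][1] + values[1][1]  # -> result = 54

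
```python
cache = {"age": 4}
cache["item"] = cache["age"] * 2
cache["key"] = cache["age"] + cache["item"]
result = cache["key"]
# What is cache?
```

Trace (tracking cache):
cache = {'age': 4}  # -> cache = {'age': 4}
cache['item'] = cache['age'] * 2  # -> cache = {'age': 4, 'item': 8}
cache['key'] = cache['age'] + cache['item']  # -> cache = {'age': 4, 'item': 8, 'key': 12}
result = cache['key']  # -> result = 12

Answer: {'age': 4, 'item': 8, 'key': 12}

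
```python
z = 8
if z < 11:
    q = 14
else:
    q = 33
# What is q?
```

Answer: 14

Derivation:
Trace (tracking q):
z = 8  # -> z = 8
if z < 11:  # condition is True
    q = 14  # -> q = 14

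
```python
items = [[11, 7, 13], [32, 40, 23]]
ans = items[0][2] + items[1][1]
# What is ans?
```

Trace (tracking ans):
items = [[11, 7, 13], [32, 40, 23]]  # -> items = [[11, 7, 13], [32, 40, 23]]
ans = items[0][2] + items[1][1]  # -> ans = 53

Answer: 53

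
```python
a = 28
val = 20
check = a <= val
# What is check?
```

Answer: False

Derivation:
Trace (tracking check):
a = 28  # -> a = 28
val = 20  # -> val = 20
check = a <= val  # -> check = False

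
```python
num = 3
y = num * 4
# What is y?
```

Answer: 12

Derivation:
Trace (tracking y):
num = 3  # -> num = 3
y = num * 4  # -> y = 12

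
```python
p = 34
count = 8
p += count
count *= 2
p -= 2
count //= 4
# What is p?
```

Answer: 40

Derivation:
Trace (tracking p):
p = 34  # -> p = 34
count = 8  # -> count = 8
p += count  # -> p = 42
count *= 2  # -> count = 16
p -= 2  # -> p = 40
count //= 4  # -> count = 4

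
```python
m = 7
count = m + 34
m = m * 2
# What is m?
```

Trace (tracking m):
m = 7  # -> m = 7
count = m + 34  # -> count = 41
m = m * 2  # -> m = 14

Answer: 14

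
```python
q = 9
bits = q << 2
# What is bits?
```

Trace (tracking bits):
q = 9  # -> q = 9
bits = q << 2  # -> bits = 36

Answer: 36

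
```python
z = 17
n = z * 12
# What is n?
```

Answer: 204

Derivation:
Trace (tracking n):
z = 17  # -> z = 17
n = z * 12  # -> n = 204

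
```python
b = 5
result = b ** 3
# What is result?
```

Trace (tracking result):
b = 5  # -> b = 5
result = b ** 3  # -> result = 125

Answer: 125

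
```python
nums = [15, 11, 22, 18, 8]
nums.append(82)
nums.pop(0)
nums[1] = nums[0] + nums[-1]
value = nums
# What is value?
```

Answer: [11, 93, 18, 8, 82]

Derivation:
Trace (tracking value):
nums = [15, 11, 22, 18, 8]  # -> nums = [15, 11, 22, 18, 8]
nums.append(82)  # -> nums = [15, 11, 22, 18, 8, 82]
nums.pop(0)  # -> nums = [11, 22, 18, 8, 82]
nums[1] = nums[0] + nums[-1]  # -> nums = [11, 93, 18, 8, 82]
value = nums  # -> value = [11, 93, 18, 8, 82]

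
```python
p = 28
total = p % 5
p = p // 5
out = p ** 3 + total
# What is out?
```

Answer: 128

Derivation:
Trace (tracking out):
p = 28  # -> p = 28
total = p % 5  # -> total = 3
p = p // 5  # -> p = 5
out = p ** 3 + total  # -> out = 128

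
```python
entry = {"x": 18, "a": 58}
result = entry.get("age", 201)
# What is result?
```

Answer: 201

Derivation:
Trace (tracking result):
entry = {'x': 18, 'a': 58}  # -> entry = {'x': 18, 'a': 58}
result = entry.get('age', 201)  # -> result = 201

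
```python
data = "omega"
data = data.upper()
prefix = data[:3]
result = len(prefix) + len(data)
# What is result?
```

Trace (tracking result):
data = 'omega'  # -> data = 'omega'
data = data.upper()  # -> data = 'OMEGA'
prefix = data[:3]  # -> prefix = 'OME'
result = len(prefix) + len(data)  # -> result = 8

Answer: 8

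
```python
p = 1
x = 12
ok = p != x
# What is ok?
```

Answer: True

Derivation:
Trace (tracking ok):
p = 1  # -> p = 1
x = 12  # -> x = 12
ok = p != x  # -> ok = True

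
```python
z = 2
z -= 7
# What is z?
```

Answer: -5

Derivation:
Trace (tracking z):
z = 2  # -> z = 2
z -= 7  # -> z = -5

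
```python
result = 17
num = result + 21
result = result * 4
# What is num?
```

Trace (tracking num):
result = 17  # -> result = 17
num = result + 21  # -> num = 38
result = result * 4  # -> result = 68

Answer: 38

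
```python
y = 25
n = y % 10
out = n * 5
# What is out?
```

Answer: 25

Derivation:
Trace (tracking out):
y = 25  # -> y = 25
n = y % 10  # -> n = 5
out = n * 5  # -> out = 25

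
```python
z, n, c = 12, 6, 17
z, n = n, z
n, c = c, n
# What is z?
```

Answer: 6

Derivation:
Trace (tracking z):
z, n, c = (12, 6, 17)  # -> z = 12, n = 6, c = 17
z, n = (n, z)  # -> z = 6, n = 12
n, c = (c, n)  # -> n = 17, c = 12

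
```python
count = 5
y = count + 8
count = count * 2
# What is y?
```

Answer: 13

Derivation:
Trace (tracking y):
count = 5  # -> count = 5
y = count + 8  # -> y = 13
count = count * 2  # -> count = 10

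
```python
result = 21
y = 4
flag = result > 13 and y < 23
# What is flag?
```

Answer: True

Derivation:
Trace (tracking flag):
result = 21  # -> result = 21
y = 4  # -> y = 4
flag = result > 13 and y < 23  # -> flag = True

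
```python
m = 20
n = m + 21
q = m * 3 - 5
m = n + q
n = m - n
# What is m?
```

Trace (tracking m):
m = 20  # -> m = 20
n = m + 21  # -> n = 41
q = m * 3 - 5  # -> q = 55
m = n + q  # -> m = 96
n = m - n  # -> n = 55

Answer: 96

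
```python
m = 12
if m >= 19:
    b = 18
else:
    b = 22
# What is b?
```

Trace (tracking b):
m = 12  # -> m = 12
if m >= 19:  # condition is False
else:
    b = 22  # -> b = 22

Answer: 22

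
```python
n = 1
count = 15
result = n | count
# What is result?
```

Trace (tracking result):
n = 1  # -> n = 1
count = 15  # -> count = 15
result = n | count  # -> result = 15

Answer: 15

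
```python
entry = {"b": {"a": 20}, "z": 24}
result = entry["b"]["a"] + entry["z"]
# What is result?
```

Answer: 44

Derivation:
Trace (tracking result):
entry = {'b': {'a': 20}, 'z': 24}  # -> entry = {'b': {'a': 20}, 'z': 24}
result = entry['b']['a'] + entry['z']  # -> result = 44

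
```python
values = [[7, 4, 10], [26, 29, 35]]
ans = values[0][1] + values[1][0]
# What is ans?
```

Answer: 30

Derivation:
Trace (tracking ans):
values = [[7, 4, 10], [26, 29, 35]]  # -> values = [[7, 4, 10], [26, 29, 35]]
ans = values[0][1] + values[1][0]  # -> ans = 30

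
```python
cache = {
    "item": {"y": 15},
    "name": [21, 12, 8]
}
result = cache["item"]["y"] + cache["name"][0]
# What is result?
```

Trace (tracking result):
cache = {'item': {'y': 15}, 'name': [21, 12, 8]}  # -> cache = {'item': {'y': 15}, 'name': [21, 12, 8]}
result = cache['item']['y'] + cache['name'][0]  # -> result = 36

Answer: 36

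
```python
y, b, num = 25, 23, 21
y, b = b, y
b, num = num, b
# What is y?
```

Answer: 23

Derivation:
Trace (tracking y):
y, b, num = (25, 23, 21)  # -> y = 25, b = 23, num = 21
y, b = (b, y)  # -> y = 23, b = 25
b, num = (num, b)  # -> b = 21, num = 25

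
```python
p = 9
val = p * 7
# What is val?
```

Trace (tracking val):
p = 9  # -> p = 9
val = p * 7  # -> val = 63

Answer: 63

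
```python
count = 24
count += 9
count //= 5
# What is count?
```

Answer: 6

Derivation:
Trace (tracking count):
count = 24  # -> count = 24
count += 9  # -> count = 33
count //= 5  # -> count = 6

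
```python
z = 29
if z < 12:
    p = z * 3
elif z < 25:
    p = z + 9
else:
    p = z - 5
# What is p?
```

Answer: 24

Derivation:
Trace (tracking p):
z = 29  # -> z = 29
if z < 12:  # condition is False
elif z < 25:  # condition is False
else:
    p = z - 5  # -> p = 24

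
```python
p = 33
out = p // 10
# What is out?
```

Trace (tracking out):
p = 33  # -> p = 33
out = p // 10  # -> out = 3

Answer: 3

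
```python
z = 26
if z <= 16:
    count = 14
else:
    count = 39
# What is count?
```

Trace (tracking count):
z = 26  # -> z = 26
if z <= 16:  # condition is False
else:
    count = 39  # -> count = 39

Answer: 39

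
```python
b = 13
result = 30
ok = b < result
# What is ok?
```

Trace (tracking ok):
b = 13  # -> b = 13
result = 30  # -> result = 30
ok = b < result  # -> ok = True

Answer: True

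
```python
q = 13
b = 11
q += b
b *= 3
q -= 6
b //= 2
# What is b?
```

Answer: 16

Derivation:
Trace (tracking b):
q = 13  # -> q = 13
b = 11  # -> b = 11
q += b  # -> q = 24
b *= 3  # -> b = 33
q -= 6  # -> q = 18
b //= 2  # -> b = 16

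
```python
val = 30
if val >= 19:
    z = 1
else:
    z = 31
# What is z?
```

Answer: 1

Derivation:
Trace (tracking z):
val = 30  # -> val = 30
if val >= 19:  # condition is True
    z = 1  # -> z = 1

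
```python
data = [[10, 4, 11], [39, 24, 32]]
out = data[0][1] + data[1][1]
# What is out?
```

Trace (tracking out):
data = [[10, 4, 11], [39, 24, 32]]  # -> data = [[10, 4, 11], [39, 24, 32]]
out = data[0][1] + data[1][1]  # -> out = 28

Answer: 28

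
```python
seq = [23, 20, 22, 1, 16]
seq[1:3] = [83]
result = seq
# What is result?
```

Trace (tracking result):
seq = [23, 20, 22, 1, 16]  # -> seq = [23, 20, 22, 1, 16]
seq[1:3] = [83]  # -> seq = [23, 83, 1, 16]
result = seq  # -> result = [23, 83, 1, 16]

Answer: [23, 83, 1, 16]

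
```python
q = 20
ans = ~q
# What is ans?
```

Answer: -21

Derivation:
Trace (tracking ans):
q = 20  # -> q = 20
ans = ~q  # -> ans = -21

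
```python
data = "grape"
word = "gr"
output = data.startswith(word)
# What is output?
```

Trace (tracking output):
data = 'grape'  # -> data = 'grape'
word = 'gr'  # -> word = 'gr'
output = data.startswith(word)  # -> output = True

Answer: True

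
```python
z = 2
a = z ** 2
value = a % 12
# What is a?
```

Answer: 4

Derivation:
Trace (tracking a):
z = 2  # -> z = 2
a = z ** 2  # -> a = 4
value = a % 12  # -> value = 4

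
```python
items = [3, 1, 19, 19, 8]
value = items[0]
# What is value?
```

Answer: 3

Derivation:
Trace (tracking value):
items = [3, 1, 19, 19, 8]  # -> items = [3, 1, 19, 19, 8]
value = items[0]  # -> value = 3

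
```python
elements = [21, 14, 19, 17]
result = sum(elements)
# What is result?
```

Trace (tracking result):
elements = [21, 14, 19, 17]  # -> elements = [21, 14, 19, 17]
result = sum(elements)  # -> result = 71

Answer: 71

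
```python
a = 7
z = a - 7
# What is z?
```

Answer: 0

Derivation:
Trace (tracking z):
a = 7  # -> a = 7
z = a - 7  # -> z = 0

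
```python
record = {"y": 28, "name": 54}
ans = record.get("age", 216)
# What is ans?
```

Answer: 216

Derivation:
Trace (tracking ans):
record = {'y': 28, 'name': 54}  # -> record = {'y': 28, 'name': 54}
ans = record.get('age', 216)  # -> ans = 216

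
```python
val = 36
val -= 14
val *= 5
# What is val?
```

Answer: 110

Derivation:
Trace (tracking val):
val = 36  # -> val = 36
val -= 14  # -> val = 22
val *= 5  # -> val = 110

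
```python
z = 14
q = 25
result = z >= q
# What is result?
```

Trace (tracking result):
z = 14  # -> z = 14
q = 25  # -> q = 25
result = z >= q  # -> result = False

Answer: False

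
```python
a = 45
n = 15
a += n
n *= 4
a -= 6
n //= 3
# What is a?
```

Trace (tracking a):
a = 45  # -> a = 45
n = 15  # -> n = 15
a += n  # -> a = 60
n *= 4  # -> n = 60
a -= 6  # -> a = 54
n //= 3  # -> n = 20

Answer: 54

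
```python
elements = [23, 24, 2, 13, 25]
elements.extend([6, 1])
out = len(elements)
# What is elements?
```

Answer: [23, 24, 2, 13, 25, 6, 1]

Derivation:
Trace (tracking elements):
elements = [23, 24, 2, 13, 25]  # -> elements = [23, 24, 2, 13, 25]
elements.extend([6, 1])  # -> elements = [23, 24, 2, 13, 25, 6, 1]
out = len(elements)  # -> out = 7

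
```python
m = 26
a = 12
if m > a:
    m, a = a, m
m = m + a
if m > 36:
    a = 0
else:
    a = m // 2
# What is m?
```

Answer: 38

Derivation:
Trace (tracking m):
m = 26  # -> m = 26
a = 12  # -> a = 12
if m > a:  # condition is True
    m, a = (a, m)  # -> m = 12, a = 26
m = m + a  # -> m = 38
if m > 36:  # condition is True
    a = 0  # -> a = 0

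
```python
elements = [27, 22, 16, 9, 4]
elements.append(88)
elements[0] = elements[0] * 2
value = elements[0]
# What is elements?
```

Answer: [54, 22, 16, 9, 4, 88]

Derivation:
Trace (tracking elements):
elements = [27, 22, 16, 9, 4]  # -> elements = [27, 22, 16, 9, 4]
elements.append(88)  # -> elements = [27, 22, 16, 9, 4, 88]
elements[0] = elements[0] * 2  # -> elements = [54, 22, 16, 9, 4, 88]
value = elements[0]  # -> value = 54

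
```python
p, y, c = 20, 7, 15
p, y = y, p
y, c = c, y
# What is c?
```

Trace (tracking c):
p, y, c = (20, 7, 15)  # -> p = 20, y = 7, c = 15
p, y = (y, p)  # -> p = 7, y = 20
y, c = (c, y)  # -> y = 15, c = 20

Answer: 20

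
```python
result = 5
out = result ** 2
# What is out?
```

Answer: 25

Derivation:
Trace (tracking out):
result = 5  # -> result = 5
out = result ** 2  # -> out = 25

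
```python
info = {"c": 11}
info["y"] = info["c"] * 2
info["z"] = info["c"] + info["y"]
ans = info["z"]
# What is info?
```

Answer: {'c': 11, 'y': 22, 'z': 33}

Derivation:
Trace (tracking info):
info = {'c': 11}  # -> info = {'c': 11}
info['y'] = info['c'] * 2  # -> info = {'c': 11, 'y': 22}
info['z'] = info['c'] + info['y']  # -> info = {'c': 11, 'y': 22, 'z': 33}
ans = info['z']  # -> ans = 33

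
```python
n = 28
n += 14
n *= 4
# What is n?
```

Answer: 168

Derivation:
Trace (tracking n):
n = 28  # -> n = 28
n += 14  # -> n = 42
n *= 4  # -> n = 168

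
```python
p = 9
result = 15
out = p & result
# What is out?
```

Trace (tracking out):
p = 9  # -> p = 9
result = 15  # -> result = 15
out = p & result  # -> out = 9

Answer: 9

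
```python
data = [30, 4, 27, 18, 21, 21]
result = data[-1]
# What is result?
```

Answer: 21

Derivation:
Trace (tracking result):
data = [30, 4, 27, 18, 21, 21]  # -> data = [30, 4, 27, 18, 21, 21]
result = data[-1]  # -> result = 21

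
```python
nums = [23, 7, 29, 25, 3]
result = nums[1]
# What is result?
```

Trace (tracking result):
nums = [23, 7, 29, 25, 3]  # -> nums = [23, 7, 29, 25, 3]
result = nums[1]  # -> result = 7

Answer: 7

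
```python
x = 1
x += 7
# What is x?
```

Answer: 8

Derivation:
Trace (tracking x):
x = 1  # -> x = 1
x += 7  # -> x = 8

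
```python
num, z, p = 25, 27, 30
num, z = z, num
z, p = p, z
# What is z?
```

Answer: 30

Derivation:
Trace (tracking z):
num, z, p = (25, 27, 30)  # -> num = 25, z = 27, p = 30
num, z = (z, num)  # -> num = 27, z = 25
z, p = (p, z)  # -> z = 30, p = 25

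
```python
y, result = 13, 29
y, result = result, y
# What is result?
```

Trace (tracking result):
y, result = (13, 29)  # -> y = 13, result = 29
y, result = (result, y)  # -> y = 29, result = 13

Answer: 13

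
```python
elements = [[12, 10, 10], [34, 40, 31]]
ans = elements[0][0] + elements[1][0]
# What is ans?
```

Trace (tracking ans):
elements = [[12, 10, 10], [34, 40, 31]]  # -> elements = [[12, 10, 10], [34, 40, 31]]
ans = elements[0][0] + elements[1][0]  # -> ans = 46

Answer: 46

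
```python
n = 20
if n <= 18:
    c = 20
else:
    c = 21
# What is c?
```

Trace (tracking c):
n = 20  # -> n = 20
if n <= 18:  # condition is False
else:
    c = 21  # -> c = 21

Answer: 21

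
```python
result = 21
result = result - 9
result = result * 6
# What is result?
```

Trace (tracking result):
result = 21  # -> result = 21
result = result - 9  # -> result = 12
result = result * 6  # -> result = 72

Answer: 72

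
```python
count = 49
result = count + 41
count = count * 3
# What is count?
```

Answer: 147

Derivation:
Trace (tracking count):
count = 49  # -> count = 49
result = count + 41  # -> result = 90
count = count * 3  # -> count = 147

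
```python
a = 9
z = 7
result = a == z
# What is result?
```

Answer: False

Derivation:
Trace (tracking result):
a = 9  # -> a = 9
z = 7  # -> z = 7
result = a == z  # -> result = False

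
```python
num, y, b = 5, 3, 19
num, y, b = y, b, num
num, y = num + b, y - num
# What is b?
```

Trace (tracking b):
num, y, b = (5, 3, 19)  # -> num = 5, y = 3, b = 19
num, y, b = (y, b, num)  # -> num = 3, y = 19, b = 5
num, y = (num + b, y - num)  # -> num = 8, y = 16

Answer: 5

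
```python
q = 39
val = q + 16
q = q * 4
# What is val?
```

Trace (tracking val):
q = 39  # -> q = 39
val = q + 16  # -> val = 55
q = q * 4  # -> q = 156

Answer: 55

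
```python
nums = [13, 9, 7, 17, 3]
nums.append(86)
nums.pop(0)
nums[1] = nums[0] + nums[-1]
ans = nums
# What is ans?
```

Trace (tracking ans):
nums = [13, 9, 7, 17, 3]  # -> nums = [13, 9, 7, 17, 3]
nums.append(86)  # -> nums = [13, 9, 7, 17, 3, 86]
nums.pop(0)  # -> nums = [9, 7, 17, 3, 86]
nums[1] = nums[0] + nums[-1]  # -> nums = [9, 95, 17, 3, 86]
ans = nums  # -> ans = [9, 95, 17, 3, 86]

Answer: [9, 95, 17, 3, 86]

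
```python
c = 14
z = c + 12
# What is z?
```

Trace (tracking z):
c = 14  # -> c = 14
z = c + 12  # -> z = 26

Answer: 26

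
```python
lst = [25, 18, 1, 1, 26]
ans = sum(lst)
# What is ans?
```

Answer: 71

Derivation:
Trace (tracking ans):
lst = [25, 18, 1, 1, 26]  # -> lst = [25, 18, 1, 1, 26]
ans = sum(lst)  # -> ans = 71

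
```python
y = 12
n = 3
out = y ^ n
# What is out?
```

Answer: 15

Derivation:
Trace (tracking out):
y = 12  # -> y = 12
n = 3  # -> n = 3
out = y ^ n  # -> out = 15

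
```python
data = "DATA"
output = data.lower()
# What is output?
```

Answer: 'data'

Derivation:
Trace (tracking output):
data = 'DATA'  # -> data = 'DATA'
output = data.lower()  # -> output = 'data'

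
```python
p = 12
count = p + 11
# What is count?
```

Answer: 23

Derivation:
Trace (tracking count):
p = 12  # -> p = 12
count = p + 11  # -> count = 23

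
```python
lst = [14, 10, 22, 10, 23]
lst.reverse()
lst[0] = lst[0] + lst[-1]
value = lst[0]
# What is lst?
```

Answer: [37, 10, 22, 10, 14]

Derivation:
Trace (tracking lst):
lst = [14, 10, 22, 10, 23]  # -> lst = [14, 10, 22, 10, 23]
lst.reverse()  # -> lst = [23, 10, 22, 10, 14]
lst[0] = lst[0] + lst[-1]  # -> lst = [37, 10, 22, 10, 14]
value = lst[0]  # -> value = 37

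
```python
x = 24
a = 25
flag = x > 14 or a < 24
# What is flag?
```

Trace (tracking flag):
x = 24  # -> x = 24
a = 25  # -> a = 25
flag = x > 14 or a < 24  # -> flag = True

Answer: True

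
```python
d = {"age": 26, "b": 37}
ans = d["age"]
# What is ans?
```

Answer: 26

Derivation:
Trace (tracking ans):
d = {'age': 26, 'b': 37}  # -> d = {'age': 26, 'b': 37}
ans = d['age']  # -> ans = 26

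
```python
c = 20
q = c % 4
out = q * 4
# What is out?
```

Trace (tracking out):
c = 20  # -> c = 20
q = c % 4  # -> q = 0
out = q * 4  # -> out = 0

Answer: 0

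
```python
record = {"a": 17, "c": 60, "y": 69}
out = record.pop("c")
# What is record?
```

Answer: {'a': 17, 'y': 69}

Derivation:
Trace (tracking record):
record = {'a': 17, 'c': 60, 'y': 69}  # -> record = {'a': 17, 'c': 60, 'y': 69}
out = record.pop('c')  # -> out = 60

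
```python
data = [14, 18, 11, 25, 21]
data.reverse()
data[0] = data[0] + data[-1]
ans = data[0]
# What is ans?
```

Trace (tracking ans):
data = [14, 18, 11, 25, 21]  # -> data = [14, 18, 11, 25, 21]
data.reverse()  # -> data = [21, 25, 11, 18, 14]
data[0] = data[0] + data[-1]  # -> data = [35, 25, 11, 18, 14]
ans = data[0]  # -> ans = 35

Answer: 35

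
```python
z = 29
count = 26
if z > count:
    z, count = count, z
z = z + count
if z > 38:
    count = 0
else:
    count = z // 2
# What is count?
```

Answer: 0

Derivation:
Trace (tracking count):
z = 29  # -> z = 29
count = 26  # -> count = 26
if z > count:  # condition is True
    z, count = (count, z)  # -> z = 26, count = 29
z = z + count  # -> z = 55
if z > 38:  # condition is True
    count = 0  # -> count = 0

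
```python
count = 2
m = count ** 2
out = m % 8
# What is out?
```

Trace (tracking out):
count = 2  # -> count = 2
m = count ** 2  # -> m = 4
out = m % 8  # -> out = 4

Answer: 4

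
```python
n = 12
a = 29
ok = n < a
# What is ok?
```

Trace (tracking ok):
n = 12  # -> n = 12
a = 29  # -> a = 29
ok = n < a  # -> ok = True

Answer: True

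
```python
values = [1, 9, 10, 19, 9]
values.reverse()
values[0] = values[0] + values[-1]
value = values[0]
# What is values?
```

Answer: [10, 19, 10, 9, 1]

Derivation:
Trace (tracking values):
values = [1, 9, 10, 19, 9]  # -> values = [1, 9, 10, 19, 9]
values.reverse()  # -> values = [9, 19, 10, 9, 1]
values[0] = values[0] + values[-1]  # -> values = [10, 19, 10, 9, 1]
value = values[0]  # -> value = 10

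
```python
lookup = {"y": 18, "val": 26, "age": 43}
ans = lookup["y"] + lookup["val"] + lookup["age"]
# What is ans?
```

Trace (tracking ans):
lookup = {'y': 18, 'val': 26, 'age': 43}  # -> lookup = {'y': 18, 'val': 26, 'age': 43}
ans = lookup['y'] + lookup['val'] + lookup['age']  # -> ans = 87

Answer: 87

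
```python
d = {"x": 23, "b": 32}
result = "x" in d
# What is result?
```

Trace (tracking result):
d = {'x': 23, 'b': 32}  # -> d = {'x': 23, 'b': 32}
result = 'x' in d  # -> result = True

Answer: True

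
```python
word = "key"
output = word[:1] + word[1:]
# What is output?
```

Trace (tracking output):
word = 'key'  # -> word = 'key'
output = word[:1] + word[1:]  # -> output = 'key'

Answer: 'key'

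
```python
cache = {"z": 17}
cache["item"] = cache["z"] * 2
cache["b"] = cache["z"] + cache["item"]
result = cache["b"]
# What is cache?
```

Answer: {'z': 17, 'item': 34, 'b': 51}

Derivation:
Trace (tracking cache):
cache = {'z': 17}  # -> cache = {'z': 17}
cache['item'] = cache['z'] * 2  # -> cache = {'z': 17, 'item': 34}
cache['b'] = cache['z'] + cache['item']  # -> cache = {'z': 17, 'item': 34, 'b': 51}
result = cache['b']  # -> result = 51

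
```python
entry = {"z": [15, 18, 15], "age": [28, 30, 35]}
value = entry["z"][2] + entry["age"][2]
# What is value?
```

Answer: 50

Derivation:
Trace (tracking value):
entry = {'z': [15, 18, 15], 'age': [28, 30, 35]}  # -> entry = {'z': [15, 18, 15], 'age': [28, 30, 35]}
value = entry['z'][2] + entry['age'][2]  # -> value = 50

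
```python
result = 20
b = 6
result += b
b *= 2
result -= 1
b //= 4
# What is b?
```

Answer: 3

Derivation:
Trace (tracking b):
result = 20  # -> result = 20
b = 6  # -> b = 6
result += b  # -> result = 26
b *= 2  # -> b = 12
result -= 1  # -> result = 25
b //= 4  # -> b = 3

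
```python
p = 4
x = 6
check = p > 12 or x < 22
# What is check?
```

Answer: True

Derivation:
Trace (tracking check):
p = 4  # -> p = 4
x = 6  # -> x = 6
check = p > 12 or x < 22  # -> check = True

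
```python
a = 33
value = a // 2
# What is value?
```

Answer: 16

Derivation:
Trace (tracking value):
a = 33  # -> a = 33
value = a // 2  # -> value = 16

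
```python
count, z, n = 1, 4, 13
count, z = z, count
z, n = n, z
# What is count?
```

Trace (tracking count):
count, z, n = (1, 4, 13)  # -> count = 1, z = 4, n = 13
count, z = (z, count)  # -> count = 4, z = 1
z, n = (n, z)  # -> z = 13, n = 1

Answer: 4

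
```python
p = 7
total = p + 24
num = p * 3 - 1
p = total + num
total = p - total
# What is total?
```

Answer: 20

Derivation:
Trace (tracking total):
p = 7  # -> p = 7
total = p + 24  # -> total = 31
num = p * 3 - 1  # -> num = 20
p = total + num  # -> p = 51
total = p - total  # -> total = 20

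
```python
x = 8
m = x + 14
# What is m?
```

Answer: 22

Derivation:
Trace (tracking m):
x = 8  # -> x = 8
m = x + 14  # -> m = 22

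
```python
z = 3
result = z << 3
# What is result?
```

Trace (tracking result):
z = 3  # -> z = 3
result = z << 3  # -> result = 24

Answer: 24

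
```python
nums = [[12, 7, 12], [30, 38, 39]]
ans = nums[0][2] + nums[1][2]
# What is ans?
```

Answer: 51

Derivation:
Trace (tracking ans):
nums = [[12, 7, 12], [30, 38, 39]]  # -> nums = [[12, 7, 12], [30, 38, 39]]
ans = nums[0][2] + nums[1][2]  # -> ans = 51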